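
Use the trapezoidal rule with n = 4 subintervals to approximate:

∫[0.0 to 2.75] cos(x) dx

f(x) = cos(x)
a = 0.0, b = 2.75, n = 4
h = (b - a)/n = 0.687500

Trapezoidal rule: (h/2)[f(x₀) + 2f(x₁) + 2f(x₂) + ... + f(xₙ)]

x_0 = 0.0000, f(x_0) = 1.000000, coefficient = 1
x_1 = 0.6875, f(x_1) = 0.772835, coefficient = 2
x_2 = 1.3750, f(x_2) = 0.194548, coefficient = 2
x_3 = 2.0625, f(x_3) = -0.472128, coefficient = 2
x_4 = 2.7500, f(x_4) = -0.924302, coefficient = 1

I ≈ (0.687500/2) × 1.066206 = 0.366508
Exact value: 0.381661
Error: 0.015153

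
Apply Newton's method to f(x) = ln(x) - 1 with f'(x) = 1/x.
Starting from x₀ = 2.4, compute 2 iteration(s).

f(x) = ln(x) - 1
f'(x) = 1/x
x₀ = 2.4

Newton-Raphson formula: x_{n+1} = x_n - f(x_n)/f'(x_n)

Iteration 1:
  f(2.400000) = -0.124531
  f'(2.400000) = 0.416667
  x_1 = 2.400000 - (-0.124531)/0.416667 = 2.698875
Iteration 2:
  f(2.698875) = -0.007165
  f'(2.698875) = 0.370525
  x_2 = 2.698875 - (-0.007165)/0.370525 = 2.718212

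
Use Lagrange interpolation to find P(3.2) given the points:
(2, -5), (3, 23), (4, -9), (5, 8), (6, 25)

Lagrange interpolation formula:
P(x) = Σ yᵢ × Lᵢ(x)
where Lᵢ(x) = Π_{j≠i} (x - xⱼ)/(xᵢ - xⱼ)

L_0(3.2) = (3.2 - 3)/(2 - 3) × (3.2 - 4)/(2 - 4) × (3.2 - 5)/(2 - 5) × (3.2 - 6)/(2 - 6) = -0.033600
L_1(3.2) = (3.2 - 2)/(3 - 2) × (3.2 - 4)/(3 - 4) × (3.2 - 5)/(3 - 5) × (3.2 - 6)/(3 - 6) = 0.806400
L_2(3.2) = (3.2 - 2)/(4 - 2) × (3.2 - 3)/(4 - 3) × (3.2 - 5)/(4 - 5) × (3.2 - 6)/(4 - 6) = 0.302400
L_3(3.2) = (3.2 - 2)/(5 - 2) × (3.2 - 3)/(5 - 3) × (3.2 - 4)/(5 - 4) × (3.2 - 6)/(5 - 6) = -0.089600
L_4(3.2) = (3.2 - 2)/(6 - 2) × (3.2 - 3)/(6 - 3) × (3.2 - 4)/(6 - 4) × (3.2 - 5)/(6 - 5) = 0.014400

P(3.2) = (-5)×L_0(3.2) + 23×L_1(3.2) + (-9)×L_2(3.2) + 8×L_3(3.2) + 25×L_4(3.2)
P(3.2) = 15.636800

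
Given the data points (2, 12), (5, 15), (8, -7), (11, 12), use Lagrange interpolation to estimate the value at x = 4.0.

Lagrange interpolation formula:
P(x) = Σ yᵢ × Lᵢ(x)
where Lᵢ(x) = Π_{j≠i} (x - xⱼ)/(xᵢ - xⱼ)

L_0(4.0) = (4.0 - 5)/(2 - 5) × (4.0 - 8)/(2 - 8) × (4.0 - 11)/(2 - 11) = 0.172840
L_1(4.0) = (4.0 - 2)/(5 - 2) × (4.0 - 8)/(5 - 8) × (4.0 - 11)/(5 - 11) = 1.037037
L_2(4.0) = (4.0 - 2)/(8 - 2) × (4.0 - 5)/(8 - 5) × (4.0 - 11)/(8 - 11) = -0.259259
L_3(4.0) = (4.0 - 2)/(11 - 2) × (4.0 - 5)/(11 - 5) × (4.0 - 8)/(11 - 8) = 0.049383

P(4.0) = 12×L_0(4.0) + 15×L_1(4.0) + (-7)×L_2(4.0) + 12×L_3(4.0)
P(4.0) = 20.037037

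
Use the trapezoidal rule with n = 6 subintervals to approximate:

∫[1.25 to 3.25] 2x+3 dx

f(x) = 2x+3
a = 1.25, b = 3.25, n = 6
h = (b - a)/n = 0.333333

Trapezoidal rule: (h/2)[f(x₀) + 2f(x₁) + 2f(x₂) + ... + f(xₙ)]

x_0 = 1.2500, f(x_0) = 5.500000, coefficient = 1
x_1 = 1.5833, f(x_1) = 6.166667, coefficient = 2
x_2 = 1.9167, f(x_2) = 6.833333, coefficient = 2
x_3 = 2.2500, f(x_3) = 7.500000, coefficient = 2
x_4 = 2.5833, f(x_4) = 8.166667, coefficient = 2
x_5 = 2.9167, f(x_5) = 8.833333, coefficient = 2
x_6 = 3.2500, f(x_6) = 9.500000, coefficient = 1

I ≈ (0.333333/2) × 90.000000 = 15.000000
Exact value: 15.000000
Error: 0.000000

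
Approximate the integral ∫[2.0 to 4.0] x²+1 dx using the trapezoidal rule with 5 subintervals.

f(x) = x²+1
a = 2.0, b = 4.0, n = 5
h = (b - a)/n = 0.400000

Trapezoidal rule: (h/2)[f(x₀) + 2f(x₁) + 2f(x₂) + ... + f(xₙ)]

x_0 = 2.0000, f(x_0) = 5.000000, coefficient = 1
x_1 = 2.4000, f(x_1) = 6.760000, coefficient = 2
x_2 = 2.8000, f(x_2) = 8.840000, coefficient = 2
x_3 = 3.2000, f(x_3) = 11.240000, coefficient = 2
x_4 = 3.6000, f(x_4) = 13.960000, coefficient = 2
x_5 = 4.0000, f(x_5) = 17.000000, coefficient = 1

I ≈ (0.400000/2) × 103.600000 = 20.720000
Exact value: 20.666667
Error: 0.053333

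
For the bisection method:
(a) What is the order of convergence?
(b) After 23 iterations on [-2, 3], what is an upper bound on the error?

(a) Bisection has linear (order 1) convergence; the error is halved each step.

(b) Error bound = (b-a)/2^n = (3 - (-2))/2^{23}
    = 5/2^{23}

(a) 1 (linear); (b) error ≤ 5.96e-07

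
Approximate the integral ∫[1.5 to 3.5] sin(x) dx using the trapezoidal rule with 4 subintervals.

f(x) = sin(x)
a = 1.5, b = 3.5, n = 4
h = (b - a)/n = 0.500000

Trapezoidal rule: (h/2)[f(x₀) + 2f(x₁) + 2f(x₂) + ... + f(xₙ)]

x_0 = 1.5000, f(x_0) = 0.997495, coefficient = 1
x_1 = 2.0000, f(x_1) = 0.909297, coefficient = 2
x_2 = 2.5000, f(x_2) = 0.598472, coefficient = 2
x_3 = 3.0000, f(x_3) = 0.141120, coefficient = 2
x_4 = 3.5000, f(x_4) = -0.350783, coefficient = 1

I ≈ (0.500000/2) × 3.944491 = 0.986123
Exact value: 1.007194
Error: 0.021071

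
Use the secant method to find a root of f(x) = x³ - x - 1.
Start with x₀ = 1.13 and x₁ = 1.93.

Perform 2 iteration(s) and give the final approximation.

f(x) = x³ - x - 1
x₀ = 1.13, x₁ = 1.93

Secant formula: x_{n+1} = x_n - f(x_n)(x_n - x_{n-1})/(f(x_n) - f(x_{n-1}))

Iteration 1:
  f(1.130000) = -0.687103
  f(1.930000) = 4.259057
  x_2 = 1.930000 - 4.259057×(1.930000 - 1.130000)/(4.259057 - (-0.687103))
       = 1.241133
Iteration 2:
  f(1.930000) = 4.259057
  f(1.241133) = -0.329277
  x_3 = 1.241133 - (-0.329277)×(1.241133 - 1.930000)/(-0.329277 - 4.259057)
       = 1.290569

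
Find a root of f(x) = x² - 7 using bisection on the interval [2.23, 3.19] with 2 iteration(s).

f(x) = x² - 7
Initial interval: [2.23, 3.19]

Iteration 1:
  c_1 = (2.230000 + 3.190000)/2 = 2.710000
  f(c_1) = f(2.710000) = 0.344100
  f(a) × f(c) < 0, new interval: [2.230000, 2.710000]
Iteration 2:
  c_2 = (2.230000 + 2.710000)/2 = 2.470000
  f(c_2) = f(2.470000) = -0.899100
  f(a) × f(c) ≥ 0, new interval: [2.470000, 2.710000]

After 2 iteration(s), the approximation is c_2 = 2.470000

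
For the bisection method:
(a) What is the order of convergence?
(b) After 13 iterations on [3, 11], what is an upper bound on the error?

(a) Bisection has linear (order 1) convergence; the error is halved each step.

(b) Error bound = (b-a)/2^n = (11 - 3)/2^{13}
    = 8/2^{13}

(a) 1 (linear); (b) error ≤ 9.77e-04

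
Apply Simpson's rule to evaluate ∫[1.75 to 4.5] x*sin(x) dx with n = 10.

f(x) = x*sin(x)
a = 1.75, b = 4.5, n = 10
h = (b - a)/n = 0.275000

Simpson's rule: (h/3)[f(x₀) + 4f(x₁) + 2f(x₂) + ... + f(xₙ)]

x_0 = 1.7500, f(x_0) = 1.721975, coefficient = 1
x_1 = 2.0250, f(x_1) = 1.819687, coefficient = 4
x_2 = 2.3000, f(x_2) = 1.715122, coefficient = 2
x_3 = 2.5750, f(x_3) = 1.382158, coefficient = 4
x_4 = 2.8500, f(x_4) = 0.819312, coefficient = 2
x_5 = 3.1250, f(x_5) = 0.051850, coefficient = 4
x_6 = 3.4000, f(x_6) = -0.868840, coefficient = 2
x_7 = 3.6750, f(x_7) = -1.868628, coefficient = 4
x_8 = 3.9500, f(x_8) = -2.856593, coefficient = 2
x_9 = 4.2250, f(x_9) = -3.733035, coefficient = 4
x_10 = 4.5000, f(x_10) = -4.398886, coefficient = 1

I ≈ (0.275000/3) × -14.450786 = -1.324655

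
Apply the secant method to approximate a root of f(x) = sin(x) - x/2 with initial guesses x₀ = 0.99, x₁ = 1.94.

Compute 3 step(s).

f(x) = sin(x) - x/2
x₀ = 0.99, x₁ = 1.94

Secant formula: x_{n+1} = x_n - f(x_n)(x_n - x_{n-1})/(f(x_n) - f(x_{n-1}))

Iteration 1:
  f(0.990000) = 0.341026
  f(1.940000) = -0.037385
  x_2 = 1.940000 - (-0.037385)×(1.940000 - 0.990000)/(-0.037385 - 0.341026)
       = 1.846145
Iteration 2:
  f(1.940000) = -0.037385
  f(1.846145) = 0.039258
  x_3 = 1.846145 - 0.039258×(1.846145 - 1.940000)/(0.039258 - (-0.037385))
       = 1.894219
Iteration 3:
  f(1.846145) = 0.039258
  f(1.894219) = 0.001043
  x_4 = 1.894219 - 0.001043×(1.894219 - 1.846145)/(0.001043 - 0.039258)
       = 1.895532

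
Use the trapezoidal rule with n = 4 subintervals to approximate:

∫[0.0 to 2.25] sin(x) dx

f(x) = sin(x)
a = 0.0, b = 2.25, n = 4
h = (b - a)/n = 0.562500

Trapezoidal rule: (h/2)[f(x₀) + 2f(x₁) + 2f(x₂) + ... + f(xₙ)]

x_0 = 0.0000, f(x_0) = 0.000000, coefficient = 1
x_1 = 0.5625, f(x_1) = 0.533303, coefficient = 2
x_2 = 1.1250, f(x_2) = 0.902268, coefficient = 2
x_3 = 1.6875, f(x_3) = 0.993198, coefficient = 2
x_4 = 2.2500, f(x_4) = 0.778073, coefficient = 1

I ≈ (0.562500/2) × 5.635609 = 1.585015
Exact value: 1.628174
Error: 0.043158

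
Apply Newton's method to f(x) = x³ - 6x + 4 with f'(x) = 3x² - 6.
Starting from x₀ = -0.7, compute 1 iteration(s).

f(x) = x³ - 6x + 4
f'(x) = 3x² - 6
x₀ = -0.7

Newton-Raphson formula: x_{n+1} = x_n - f(x_n)/f'(x_n)

Iteration 1:
  f(-0.700000) = 7.857000
  f'(-0.700000) = -4.530000
  x_1 = -0.700000 - 7.857000/(-4.530000) = 1.034437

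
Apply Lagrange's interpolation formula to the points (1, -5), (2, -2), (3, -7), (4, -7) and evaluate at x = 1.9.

Lagrange interpolation formula:
P(x) = Σ yᵢ × Lᵢ(x)
where Lᵢ(x) = Π_{j≠i} (x - xⱼ)/(xᵢ - xⱼ)

L_0(1.9) = (1.9 - 2)/(1 - 2) × (1.9 - 3)/(1 - 3) × (1.9 - 4)/(1 - 4) = 0.038500
L_1(1.9) = (1.9 - 1)/(2 - 1) × (1.9 - 3)/(2 - 3) × (1.9 - 4)/(2 - 4) = 1.039500
L_2(1.9) = (1.9 - 1)/(3 - 1) × (1.9 - 2)/(3 - 2) × (1.9 - 4)/(3 - 4) = -0.094500
L_3(1.9) = (1.9 - 1)/(4 - 1) × (1.9 - 2)/(4 - 2) × (1.9 - 3)/(4 - 3) = 0.016500

P(1.9) = (-5)×L_0(1.9) + (-2)×L_1(1.9) + (-7)×L_2(1.9) + (-7)×L_3(1.9)
P(1.9) = -1.725500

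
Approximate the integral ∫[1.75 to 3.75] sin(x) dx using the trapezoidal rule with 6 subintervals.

f(x) = sin(x)
a = 1.75, b = 3.75, n = 6
h = (b - a)/n = 0.333333

Trapezoidal rule: (h/2)[f(x₀) + 2f(x₁) + 2f(x₂) + ... + f(xₙ)]

x_0 = 1.7500, f(x_0) = 0.983986, coefficient = 1
x_1 = 2.0833, f(x_1) = 0.871503, coefficient = 2
x_2 = 2.4167, f(x_2) = 0.663080, coefficient = 2
x_3 = 2.7500, f(x_3) = 0.381661, coefficient = 2
x_4 = 3.0833, f(x_4) = 0.058226, coefficient = 2
x_5 = 3.4167, f(x_5) = -0.271618, coefficient = 2
x_6 = 3.7500, f(x_6) = -0.571561, coefficient = 1

I ≈ (0.333333/2) × 3.818129 = 0.636355
Exact value: 0.642313
Error: 0.005958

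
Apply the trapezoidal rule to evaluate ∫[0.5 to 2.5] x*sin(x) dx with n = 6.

f(x) = x*sin(x)
a = 0.5, b = 2.5, n = 6
h = (b - a)/n = 0.333333

Trapezoidal rule: (h/2)[f(x₀) + 2f(x₁) + 2f(x₂) + ... + f(xₙ)]

x_0 = 0.5000, f(x_0) = 0.239713, coefficient = 1
x_1 = 0.8333, f(x_1) = 0.616814, coefficient = 2
x_2 = 1.1667, f(x_2) = 1.072686, coefficient = 2
x_3 = 1.5000, f(x_3) = 1.496242, coefficient = 2
x_4 = 1.8333, f(x_4) = 1.770514, coefficient = 2
x_5 = 2.1667, f(x_5) = 1.793264, coefficient = 2
x_6 = 2.5000, f(x_6) = 1.496180, coefficient = 1

I ≈ (0.333333/2) × 15.234933 = 2.539156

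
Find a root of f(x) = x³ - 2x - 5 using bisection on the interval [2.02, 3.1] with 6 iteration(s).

f(x) = x³ - 2x - 5
Initial interval: [2.02, 3.1]

Iteration 1:
  c_1 = (2.020000 + 3.100000)/2 = 2.560000
  f(c_1) = f(2.560000) = 6.657216
  f(a) × f(c) < 0, new interval: [2.020000, 2.560000]
Iteration 2:
  c_2 = (2.020000 + 2.560000)/2 = 2.290000
  f(c_2) = f(2.290000) = 2.428989
  f(a) × f(c) < 0, new interval: [2.020000, 2.290000]
Iteration 3:
  c_3 = (2.020000 + 2.290000)/2 = 2.155000
  f(c_3) = f(2.155000) = 0.697874
  f(a) × f(c) < 0, new interval: [2.020000, 2.155000]
Iteration 4:
  c_4 = (2.020000 + 2.155000)/2 = 2.087500
  f(c_4) = f(2.087500) = -0.078393
  f(a) × f(c) ≥ 0, new interval: [2.087500, 2.155000]
Iteration 5:
  c_5 = (2.087500 + 2.155000)/2 = 2.121250
  f(c_5) = f(2.121250) = 0.302492
  f(a) × f(c) < 0, new interval: [2.087500, 2.121250]
Iteration 6:
  c_6 = (2.087500 + 2.121250)/2 = 2.104375
  f(c_6) = f(2.104375) = 0.110252
  f(a) × f(c) < 0, new interval: [2.087500, 2.104375]

After 6 iteration(s), the approximation is c_6 = 2.104375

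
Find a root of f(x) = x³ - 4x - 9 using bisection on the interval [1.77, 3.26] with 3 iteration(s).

f(x) = x³ - 4x - 9
Initial interval: [1.77, 3.26]

Iteration 1:
  c_1 = (1.770000 + 3.260000)/2 = 2.515000
  f(c_1) = f(2.515000) = -3.152059
  f(a) × f(c) ≥ 0, new interval: [2.515000, 3.260000]
Iteration 2:
  c_2 = (2.515000 + 3.260000)/2 = 2.887500
  f(c_2) = f(2.887500) = 3.524982
  f(a) × f(c) < 0, new interval: [2.515000, 2.887500]
Iteration 3:
  c_3 = (2.515000 + 2.887500)/2 = 2.701250
  f(c_3) = f(2.701250) = -0.094650
  f(a) × f(c) ≥ 0, new interval: [2.701250, 2.887500]

After 3 iteration(s), the approximation is c_3 = 2.701250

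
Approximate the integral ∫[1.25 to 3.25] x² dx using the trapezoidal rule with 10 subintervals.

f(x) = x²
a = 1.25, b = 3.25, n = 10
h = (b - a)/n = 0.200000

Trapezoidal rule: (h/2)[f(x₀) + 2f(x₁) + 2f(x₂) + ... + f(xₙ)]

x_0 = 1.2500, f(x_0) = 1.562500, coefficient = 1
x_1 = 1.4500, f(x_1) = 2.102500, coefficient = 2
x_2 = 1.6500, f(x_2) = 2.722500, coefficient = 2
x_3 = 1.8500, f(x_3) = 3.422500, coefficient = 2
x_4 = 2.0500, f(x_4) = 4.202500, coefficient = 2
x_5 = 2.2500, f(x_5) = 5.062500, coefficient = 2
x_6 = 2.4500, f(x_6) = 6.002500, coefficient = 2
x_7 = 2.6500, f(x_7) = 7.022500, coefficient = 2
x_8 = 2.8500, f(x_8) = 8.122500, coefficient = 2
x_9 = 3.0500, f(x_9) = 9.302500, coefficient = 2
x_10 = 3.2500, f(x_10) = 10.562500, coefficient = 1

I ≈ (0.200000/2) × 108.050000 = 10.805000
Exact value: 10.791667
Error: 0.013333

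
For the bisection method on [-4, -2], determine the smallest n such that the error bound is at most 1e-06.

We need (b-a)/2^n ≤ 1e-06
(-2 - (-4))/2^n ≤ 1e-06
2/2^n ≤ 1e-06
2^n ≥ 2000000
n ≥ log₂(2000000) = 20.93
n ≥ 21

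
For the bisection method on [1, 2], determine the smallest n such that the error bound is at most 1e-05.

We need (b-a)/2^n ≤ 1e-05
(2 - 1)/2^n ≤ 1e-05
1/2^n ≤ 1e-05
2^n ≥ 100000
n ≥ log₂(100000) = 16.61
n ≥ 17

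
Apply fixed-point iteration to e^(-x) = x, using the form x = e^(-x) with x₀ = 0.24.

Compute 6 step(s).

Equation: e^(-x) = x
Fixed-point form: x = e^(-x)
x₀ = 0.24

x_1 = g(0.240000) = 0.786628
x_2 = g(0.786628) = 0.455378
x_3 = g(0.455378) = 0.634208
x_4 = g(0.634208) = 0.530355
x_5 = g(0.530355) = 0.588396
x_6 = g(0.588396) = 0.555217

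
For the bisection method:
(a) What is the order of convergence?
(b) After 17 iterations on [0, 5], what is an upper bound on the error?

(a) Bisection has linear (order 1) convergence; the error is halved each step.

(b) Error bound = (b-a)/2^n = (5 - 0)/2^{17}
    = 5/2^{17}

(a) 1 (linear); (b) error ≤ 3.81e-05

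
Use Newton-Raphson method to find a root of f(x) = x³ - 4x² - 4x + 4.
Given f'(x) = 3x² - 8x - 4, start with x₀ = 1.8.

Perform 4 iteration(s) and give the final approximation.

f(x) = x³ - 4x² - 4x + 4
f'(x) = 3x² - 8x - 4
x₀ = 1.8

Newton-Raphson formula: x_{n+1} = x_n - f(x_n)/f'(x_n)

Iteration 1:
  f(1.800000) = -10.328000
  f'(1.800000) = -8.680000
  x_1 = 1.800000 - (-10.328000)/(-8.680000) = 0.610138
Iteration 2:
  f(0.610138) = 0.297508
  f'(0.610138) = -7.764300
  x_2 = 0.610138 - 0.297508/(-7.764300) = 0.648456
Iteration 3:
  f(0.648456) = -0.003129
  f'(0.648456) = -7.926161
  x_3 = 0.648456 - (-0.003129)/(-7.926161) = 0.648061
Iteration 4:
  f(0.648061) = 0.000000
  f'(0.648061) = -7.924538
  x_4 = 0.648061 - 0.000000/(-7.924538) = 0.648061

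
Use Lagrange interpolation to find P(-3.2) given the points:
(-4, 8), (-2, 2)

Lagrange interpolation formula:
P(x) = Σ yᵢ × Lᵢ(x)
where Lᵢ(x) = Π_{j≠i} (x - xⱼ)/(xᵢ - xⱼ)

L_0(-3.2) = (-3.2 - (-2))/(-4 - (-2)) = 0.600000
L_1(-3.2) = (-3.2 - (-4))/(-2 - (-4)) = 0.400000

P(-3.2) = 8×L_0(-3.2) + 2×L_1(-3.2)
P(-3.2) = 5.600000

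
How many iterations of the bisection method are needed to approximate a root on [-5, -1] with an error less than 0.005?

We need (b-a)/2^n ≤ 0.005
(-1 - (-5))/2^n ≤ 0.005
4/2^n ≤ 0.005
2^n ≥ 800
n ≥ log₂(800) = 9.64
n ≥ 10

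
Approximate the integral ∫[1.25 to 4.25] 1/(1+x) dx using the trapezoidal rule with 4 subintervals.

f(x) = 1/(1+x)
a = 1.25, b = 4.25, n = 4
h = (b - a)/n = 0.750000

Trapezoidal rule: (h/2)[f(x₀) + 2f(x₁) + 2f(x₂) + ... + f(xₙ)]

x_0 = 1.2500, f(x_0) = 0.444444, coefficient = 1
x_1 = 2.0000, f(x_1) = 0.333333, coefficient = 2
x_2 = 2.7500, f(x_2) = 0.266667, coefficient = 2
x_3 = 3.5000, f(x_3) = 0.222222, coefficient = 2
x_4 = 4.2500, f(x_4) = 0.190476, coefficient = 1

I ≈ (0.750000/2) × 2.279365 = 0.854762
Exact value: 0.847298
Error: 0.007464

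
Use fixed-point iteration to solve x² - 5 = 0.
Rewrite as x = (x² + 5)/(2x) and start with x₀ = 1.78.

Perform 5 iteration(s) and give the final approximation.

Equation: x² - 5 = 0
Fixed-point form: x = (x² + 5)/(2x)
x₀ = 1.78

x_1 = g(1.780000) = 2.294494
x_2 = g(2.294494) = 2.236812
x_3 = g(2.236812) = 2.236068
x_4 = g(2.236068) = 2.236068
x_5 = g(2.236068) = 2.236068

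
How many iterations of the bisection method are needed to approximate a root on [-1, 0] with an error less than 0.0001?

We need (b-a)/2^n ≤ 0.0001
(0 - (-1))/2^n ≤ 0.0001
1/2^n ≤ 0.0001
2^n ≥ 10000
n ≥ log₂(10000) = 13.29
n ≥ 14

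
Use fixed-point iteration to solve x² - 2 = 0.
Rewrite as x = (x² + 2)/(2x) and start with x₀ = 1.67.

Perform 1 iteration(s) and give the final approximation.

Equation: x² - 2 = 0
Fixed-point form: x = (x² + 2)/(2x)
x₀ = 1.67

x_1 = g(1.670000) = 1.433802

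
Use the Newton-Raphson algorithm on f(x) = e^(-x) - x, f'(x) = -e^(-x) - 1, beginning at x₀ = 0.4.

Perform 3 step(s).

f(x) = e^(-x) - x
f'(x) = -e^(-x) - 1
x₀ = 0.4

Newton-Raphson formula: x_{n+1} = x_n - f(x_n)/f'(x_n)

Iteration 1:
  f(0.400000) = 0.270320
  f'(0.400000) = -1.670320
  x_1 = 0.400000 - 0.270320/(-1.670320) = 0.561837
Iteration 2:
  f(0.561837) = 0.008323
  f'(0.561837) = -1.570161
  x_2 = 0.561837 - 0.008323/(-1.570161) = 0.567138
Iteration 3:
  f(0.567138) = 0.000008
  f'(0.567138) = -1.567146
  x_3 = 0.567138 - 0.000008/(-1.567146) = 0.567143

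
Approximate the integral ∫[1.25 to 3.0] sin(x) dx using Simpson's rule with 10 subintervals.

f(x) = sin(x)
a = 1.25, b = 3.0, n = 10
h = (b - a)/n = 0.175000

Simpson's rule: (h/3)[f(x₀) + 4f(x₁) + 2f(x₂) + ... + f(xₙ)]

x_0 = 1.2500, f(x_0) = 0.948985, coefficient = 1
x_1 = 1.4250, f(x_1) = 0.989391, coefficient = 4
x_2 = 1.6000, f(x_2) = 0.999574, coefficient = 2
x_3 = 1.7750, f(x_3) = 0.979223, coefficient = 4
x_4 = 1.9500, f(x_4) = 0.928960, coefficient = 2
x_5 = 2.1250, f(x_5) = 0.850320, coefficient = 4
x_6 = 2.3000, f(x_6) = 0.745705, coefficient = 2
x_7 = 2.4750, f(x_7) = 0.618312, coefficient = 4
x_8 = 2.6500, f(x_8) = 0.472031, coefficient = 2
x_9 = 2.8250, f(x_9) = 0.311330, coefficient = 4
x_10 = 3.0000, f(x_10) = 0.141120, coefficient = 1

I ≈ (0.175000/3) × 22.376943 = 1.305322
Exact value: 1.305315
Error: 0.000007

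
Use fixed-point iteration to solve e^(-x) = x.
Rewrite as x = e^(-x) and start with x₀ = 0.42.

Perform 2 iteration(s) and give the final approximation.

Equation: e^(-x) = x
Fixed-point form: x = e^(-x)
x₀ = 0.42

x_1 = g(0.420000) = 0.657047
x_2 = g(0.657047) = 0.518380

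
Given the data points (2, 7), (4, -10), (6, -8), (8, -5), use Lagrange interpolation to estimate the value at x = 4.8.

Lagrange interpolation formula:
P(x) = Σ yᵢ × Lᵢ(x)
where Lᵢ(x) = Π_{j≠i} (x - xⱼ)/(xᵢ - xⱼ)

L_0(4.8) = (4.8 - 4)/(2 - 4) × (4.8 - 6)/(2 - 6) × (4.8 - 8)/(2 - 8) = -0.064000
L_1(4.8) = (4.8 - 2)/(4 - 2) × (4.8 - 6)/(4 - 6) × (4.8 - 8)/(4 - 8) = 0.672000
L_2(4.8) = (4.8 - 2)/(6 - 2) × (4.8 - 4)/(6 - 4) × (4.8 - 8)/(6 - 8) = 0.448000
L_3(4.8) = (4.8 - 2)/(8 - 2) × (4.8 - 4)/(8 - 4) × (4.8 - 6)/(8 - 6) = -0.056000

P(4.8) = 7×L_0(4.8) + (-10)×L_1(4.8) + (-8)×L_2(4.8) + (-5)×L_3(4.8)
P(4.8) = -10.472000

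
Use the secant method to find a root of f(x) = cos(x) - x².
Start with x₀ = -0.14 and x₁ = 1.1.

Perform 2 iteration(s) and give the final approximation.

f(x) = cos(x) - x²
x₀ = -0.14, x₁ = 1.1

Secant formula: x_{n+1} = x_n - f(x_n)(x_n - x_{n-1})/(f(x_n) - f(x_{n-1}))

Iteration 1:
  f(-0.140000) = 0.970616
  f(1.100000) = -0.756404
  x_2 = 1.100000 - (-0.756404)×(1.100000 - (-0.140000))/(-0.756404 - 0.970616)
       = 0.556902
Iteration 2:
  f(1.100000) = -0.756404
  f(0.556902) = 0.538757
  x_3 = 0.556902 - 0.538757×(0.556902 - 1.100000)/(0.538757 - (-0.756404))
       = 0.782818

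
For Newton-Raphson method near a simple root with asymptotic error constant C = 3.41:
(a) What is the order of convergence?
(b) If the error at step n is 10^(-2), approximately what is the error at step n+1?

(a) Newton-Raphson has quadratic (order 2) convergence near simple roots.
    This means |e_{n+1}| ≈ C|e_n|².

(b) With |e_n| = 10^(-2) and C = 3.41:
    |e_{n+1}| ≈ 3.41 × (10^(-2))² = 3.41 × 10^(-4)

(a) 2 (quadratic); (b) |e_{n+1}| ≈ 3.410e-04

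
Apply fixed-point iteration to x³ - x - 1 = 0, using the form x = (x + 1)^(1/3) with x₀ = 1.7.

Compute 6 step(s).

Equation: x³ - x - 1 = 0
Fixed-point form: x = (x + 1)^(1/3)
x₀ = 1.7

x_1 = g(1.700000) = 1.392477
x_2 = g(1.392477) = 1.337465
x_3 = g(1.337465) = 1.327135
x_4 = g(1.327135) = 1.325177
x_5 = g(1.325177) = 1.324805
x_6 = g(1.324805) = 1.324735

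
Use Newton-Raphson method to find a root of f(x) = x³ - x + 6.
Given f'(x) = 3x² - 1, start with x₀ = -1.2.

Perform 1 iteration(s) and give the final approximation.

f(x) = x³ - x + 6
f'(x) = 3x² - 1
x₀ = -1.2

Newton-Raphson formula: x_{n+1} = x_n - f(x_n)/f'(x_n)

Iteration 1:
  f(-1.200000) = 5.472000
  f'(-1.200000) = 3.320000
  x_1 = -1.200000 - 5.472000/3.320000 = -2.848193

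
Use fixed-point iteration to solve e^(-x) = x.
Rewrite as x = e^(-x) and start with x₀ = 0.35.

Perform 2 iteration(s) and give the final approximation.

Equation: e^(-x) = x
Fixed-point form: x = e^(-x)
x₀ = 0.35

x_1 = g(0.350000) = 0.704688
x_2 = g(0.704688) = 0.494263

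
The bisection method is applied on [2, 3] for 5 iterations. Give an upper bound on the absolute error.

Bisection error bound: |error| ≤ (b-a)/2^n
|error| ≤ (3 - 2)/2^5 = 1/2^5
|error| ≤ 0.0312500000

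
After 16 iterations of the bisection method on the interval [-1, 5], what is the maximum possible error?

Bisection error bound: |error| ≤ (b-a)/2^n
|error| ≤ (5 - (-1))/2^16 = 6/2^16
|error| ≤ 0.0000915527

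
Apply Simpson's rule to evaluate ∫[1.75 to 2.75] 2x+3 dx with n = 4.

f(x) = 2x+3
a = 1.75, b = 2.75, n = 4
h = (b - a)/n = 0.250000

Simpson's rule: (h/3)[f(x₀) + 4f(x₁) + 2f(x₂) + ... + f(xₙ)]

x_0 = 1.7500, f(x_0) = 6.500000, coefficient = 1
x_1 = 2.0000, f(x_1) = 7.000000, coefficient = 4
x_2 = 2.2500, f(x_2) = 7.500000, coefficient = 2
x_3 = 2.5000, f(x_3) = 8.000000, coefficient = 4
x_4 = 2.7500, f(x_4) = 8.500000, coefficient = 1

I ≈ (0.250000/3) × 90.000000 = 7.500000
Exact value: 7.500000
Error: 0.000000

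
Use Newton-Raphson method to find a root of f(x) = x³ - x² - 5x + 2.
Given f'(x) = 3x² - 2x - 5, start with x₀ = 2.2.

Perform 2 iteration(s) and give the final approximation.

f(x) = x³ - x² - 5x + 2
f'(x) = 3x² - 2x - 5
x₀ = 2.2

Newton-Raphson formula: x_{n+1} = x_n - f(x_n)/f'(x_n)

Iteration 1:
  f(2.200000) = -3.192000
  f'(2.200000) = 5.120000
  x_1 = 2.200000 - (-3.192000)/5.120000 = 2.823437
Iteration 2:
  f(2.823437) = 2.418890
  f'(2.823437) = 13.268523
  x_2 = 2.823437 - 2.418890/13.268523 = 2.641135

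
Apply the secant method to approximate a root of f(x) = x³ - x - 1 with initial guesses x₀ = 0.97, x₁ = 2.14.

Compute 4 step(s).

f(x) = x³ - x - 1
x₀ = 0.97, x₁ = 2.14

Secant formula: x_{n+1} = x_n - f(x_n)(x_n - x_{n-1})/(f(x_n) - f(x_{n-1}))

Iteration 1:
  f(0.970000) = -1.057327
  f(2.140000) = 6.660344
  x_2 = 2.140000 - 6.660344×(2.140000 - 0.970000)/(6.660344 - (-1.057327))
       = 1.130291
Iteration 2:
  f(2.140000) = 6.660344
  f(1.130291) = -0.686279
  x_3 = 1.130291 - (-0.686279)×(1.130291 - 2.140000)/(-0.686279 - 6.660344)
       = 1.224612
Iteration 3:
  f(1.130291) = -0.686279
  f(1.224612) = -0.388092
  x_4 = 1.224612 - (-0.388092)×(1.224612 - 1.130291)/(-0.388092 - (-0.686279))
       = 1.347372
Iteration 4:
  f(1.224612) = -0.388092
  f(1.347372) = 0.098661
  x_5 = 1.347372 - 0.098661×(1.347372 - 1.224612)/(0.098661 - (-0.388092))
       = 1.322489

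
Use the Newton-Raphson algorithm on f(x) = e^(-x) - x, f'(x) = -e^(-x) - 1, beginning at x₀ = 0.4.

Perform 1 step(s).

f(x) = e^(-x) - x
f'(x) = -e^(-x) - 1
x₀ = 0.4

Newton-Raphson formula: x_{n+1} = x_n - f(x_n)/f'(x_n)

Iteration 1:
  f(0.400000) = 0.270320
  f'(0.400000) = -1.670320
  x_1 = 0.400000 - 0.270320/(-1.670320) = 0.561837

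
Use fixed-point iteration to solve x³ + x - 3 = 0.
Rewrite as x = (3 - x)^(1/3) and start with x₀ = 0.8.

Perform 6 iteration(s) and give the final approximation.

Equation: x³ + x - 3 = 0
Fixed-point form: x = (3 - x)^(1/3)
x₀ = 0.8

x_1 = g(0.800000) = 1.300591
x_2 = g(1.300591) = 1.193345
x_3 = g(1.193345) = 1.217938
x_4 = g(1.217938) = 1.212386
x_5 = g(1.212386) = 1.213644
x_6 = g(1.213644) = 1.213359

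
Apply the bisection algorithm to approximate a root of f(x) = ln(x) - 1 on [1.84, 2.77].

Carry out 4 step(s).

f(x) = ln(x) - 1
Initial interval: [1.84, 2.77]

Iteration 1:
  c_1 = (1.840000 + 2.770000)/2 = 2.305000
  f(c_1) = f(2.305000) = -0.164919
  f(a) × f(c) ≥ 0, new interval: [2.305000, 2.770000]
Iteration 2:
  c_2 = (2.305000 + 2.770000)/2 = 2.537500
  f(c_2) = f(2.537500) = -0.068821
  f(a) × f(c) ≥ 0, new interval: [2.537500, 2.770000]
Iteration 3:
  c_3 = (2.537500 + 2.770000)/2 = 2.653750
  f(c_3) = f(2.653750) = -0.024026
  f(a) × f(c) ≥ 0, new interval: [2.653750, 2.770000]
Iteration 4:
  c_4 = (2.653750 + 2.770000)/2 = 2.711875
  f(c_4) = f(2.711875) = -0.002360
  f(a) × f(c) ≥ 0, new interval: [2.711875, 2.770000]

After 4 iteration(s), the approximation is c_4 = 2.711875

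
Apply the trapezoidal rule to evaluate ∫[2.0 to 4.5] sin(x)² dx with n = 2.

f(x) = sin(x)²
a = 2.0, b = 4.5, n = 2
h = (b - a)/n = 1.250000

Trapezoidal rule: (h/2)[f(x₀) + 2f(x₁) + 2f(x₂) + ... + f(xₙ)]

x_0 = 2.0000, f(x_0) = 0.826822, coefficient = 1
x_1 = 3.2500, f(x_1) = 0.011706, coefficient = 2
x_2 = 4.5000, f(x_2) = 0.955565, coefficient = 1

I ≈ (1.250000/2) × 1.805799 = 1.128625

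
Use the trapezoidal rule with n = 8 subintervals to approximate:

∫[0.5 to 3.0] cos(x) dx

f(x) = cos(x)
a = 0.5, b = 3.0, n = 8
h = (b - a)/n = 0.312500

Trapezoidal rule: (h/2)[f(x₀) + 2f(x₁) + 2f(x₂) + ... + f(xₙ)]

x_0 = 0.5000, f(x_0) = 0.877583, coefficient = 1
x_1 = 0.8125, f(x_1) = 0.687686, coefficient = 2
x_2 = 1.1250, f(x_2) = 0.431177, coefficient = 2
x_3 = 1.4375, f(x_3) = 0.132902, coefficient = 2
x_4 = 1.7500, f(x_4) = -0.178246, coefficient = 2
x_5 = 2.0625, f(x_5) = -0.472128, coefficient = 2
x_6 = 2.3750, f(x_6) = -0.720278, coefficient = 2
x_7 = 2.6875, f(x_7) = -0.898659, coefficient = 2
x_8 = 3.0000, f(x_8) = -0.989992, coefficient = 1

I ≈ (0.312500/2) × -2.147507 = -0.335548
Exact value: -0.338306
Error: 0.002758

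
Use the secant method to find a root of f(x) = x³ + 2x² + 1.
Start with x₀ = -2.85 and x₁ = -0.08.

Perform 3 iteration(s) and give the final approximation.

f(x) = x³ + 2x² + 1
x₀ = -2.85, x₁ = -0.08

Secant formula: x_{n+1} = x_n - f(x_n)(x_n - x_{n-1})/(f(x_n) - f(x_{n-1}))

Iteration 1:
  f(-2.850000) = -5.904125
  f(-0.080000) = 1.012288
  x_2 = -0.080000 - 1.012288×(-0.080000 - (-2.850000))/(1.012288 - (-5.904125))
       = -0.485418
Iteration 2:
  f(-0.080000) = 1.012288
  f(-0.485418) = 1.356882
  x_3 = -0.485418 - 1.356882×(-0.485418 - (-0.080000))/(1.356882 - 1.012288)
       = 1.110967
Iteration 3:
  f(-0.485418) = 1.356882
  f(1.110967) = 4.839700
  x_4 = 1.110967 - 4.839700×(1.110967 - (-0.485418))/(4.839700 - 1.356882)
       = -1.107358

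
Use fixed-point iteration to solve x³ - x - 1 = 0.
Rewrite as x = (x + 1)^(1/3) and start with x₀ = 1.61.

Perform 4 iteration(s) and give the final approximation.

Equation: x³ - x - 1 = 0
Fixed-point form: x = (x + 1)^(1/3)
x₀ = 1.61

x_1 = g(1.610000) = 1.376830
x_2 = g(1.376830) = 1.334543
x_3 = g(1.334543) = 1.326582
x_4 = g(1.326582) = 1.325072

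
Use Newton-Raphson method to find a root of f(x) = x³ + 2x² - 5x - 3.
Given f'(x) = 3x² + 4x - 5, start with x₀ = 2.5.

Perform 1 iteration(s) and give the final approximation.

f(x) = x³ + 2x² - 5x - 3
f'(x) = 3x² + 4x - 5
x₀ = 2.5

Newton-Raphson formula: x_{n+1} = x_n - f(x_n)/f'(x_n)

Iteration 1:
  f(2.500000) = 12.625000
  f'(2.500000) = 23.750000
  x_1 = 2.500000 - 12.625000/23.750000 = 1.968421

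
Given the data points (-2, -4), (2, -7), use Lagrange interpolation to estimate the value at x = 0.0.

Lagrange interpolation formula:
P(x) = Σ yᵢ × Lᵢ(x)
where Lᵢ(x) = Π_{j≠i} (x - xⱼ)/(xᵢ - xⱼ)

L_0(0.0) = (0.0 - 2)/(-2 - 2) = 0.500000
L_1(0.0) = (0.0 - (-2))/(2 - (-2)) = 0.500000

P(0.0) = (-4)×L_0(0.0) + (-7)×L_1(0.0)
P(0.0) = -5.500000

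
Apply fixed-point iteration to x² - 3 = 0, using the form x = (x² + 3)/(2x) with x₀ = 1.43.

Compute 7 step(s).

Equation: x² - 3 = 0
Fixed-point form: x = (x² + 3)/(2x)
x₀ = 1.43

x_1 = g(1.430000) = 1.763951
x_2 = g(1.763951) = 1.732339
x_3 = g(1.732339) = 1.732051
x_4 = g(1.732051) = 1.732051
x_5 = g(1.732051) = 1.732051
x_6 = g(1.732051) = 1.732051
x_7 = g(1.732051) = 1.732051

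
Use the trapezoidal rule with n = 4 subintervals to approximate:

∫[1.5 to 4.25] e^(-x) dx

f(x) = e^(-x)
a = 1.5, b = 4.25, n = 4
h = (b - a)/n = 0.687500

Trapezoidal rule: (h/2)[f(x₀) + 2f(x₁) + 2f(x₂) + ... + f(xₙ)]

x_0 = 1.5000, f(x_0) = 0.223130, coefficient = 1
x_1 = 2.1875, f(x_1) = 0.112197, coefficient = 2
x_2 = 2.8750, f(x_2) = 0.056416, coefficient = 2
x_3 = 3.5625, f(x_3) = 0.028368, coefficient = 2
x_4 = 4.2500, f(x_4) = 0.014264, coefficient = 1

I ≈ (0.687500/2) × 0.631356 = 0.217029
Exact value: 0.208866
Error: 0.008163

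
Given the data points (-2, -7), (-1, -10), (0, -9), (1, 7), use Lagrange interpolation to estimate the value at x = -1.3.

Lagrange interpolation formula:
P(x) = Σ yᵢ × Lᵢ(x)
where Lᵢ(x) = Π_{j≠i} (x - xⱼ)/(xᵢ - xⱼ)

L_0(-1.3) = (-1.3 - (-1))/(-2 - (-1)) × (-1.3 - 0)/(-2 - 0) × (-1.3 - 1)/(-2 - 1) = 0.149500
L_1(-1.3) = (-1.3 - (-2))/(-1 - (-2)) × (-1.3 - 0)/(-1 - 0) × (-1.3 - 1)/(-1 - 1) = 1.046500
L_2(-1.3) = (-1.3 - (-2))/(0 - (-2)) × (-1.3 - (-1))/(0 - (-1)) × (-1.3 - 1)/(0 - 1) = -0.241500
L_3(-1.3) = (-1.3 - (-2))/(1 - (-2)) × (-1.3 - (-1))/(1 - (-1)) × (-1.3 - 0)/(1 - 0) = 0.045500

P(-1.3) = (-7)×L_0(-1.3) + (-10)×L_1(-1.3) + (-9)×L_2(-1.3) + 7×L_3(-1.3)
P(-1.3) = -9.019500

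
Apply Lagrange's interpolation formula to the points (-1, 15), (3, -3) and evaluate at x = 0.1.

Lagrange interpolation formula:
P(x) = Σ yᵢ × Lᵢ(x)
where Lᵢ(x) = Π_{j≠i} (x - xⱼ)/(xᵢ - xⱼ)

L_0(0.1) = (0.1 - 3)/(-1 - 3) = 0.725000
L_1(0.1) = (0.1 - (-1))/(3 - (-1)) = 0.275000

P(0.1) = 15×L_0(0.1) + (-3)×L_1(0.1)
P(0.1) = 10.050000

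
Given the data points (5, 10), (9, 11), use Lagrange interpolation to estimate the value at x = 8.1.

Lagrange interpolation formula:
P(x) = Σ yᵢ × Lᵢ(x)
where Lᵢ(x) = Π_{j≠i} (x - xⱼ)/(xᵢ - xⱼ)

L_0(8.1) = (8.1 - 9)/(5 - 9) = 0.225000
L_1(8.1) = (8.1 - 5)/(9 - 5) = 0.775000

P(8.1) = 10×L_0(8.1) + 11×L_1(8.1)
P(8.1) = 10.775000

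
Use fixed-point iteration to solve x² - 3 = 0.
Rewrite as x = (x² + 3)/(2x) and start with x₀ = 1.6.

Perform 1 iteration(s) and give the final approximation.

Equation: x² - 3 = 0
Fixed-point form: x = (x² + 3)/(2x)
x₀ = 1.6

x_1 = g(1.600000) = 1.737500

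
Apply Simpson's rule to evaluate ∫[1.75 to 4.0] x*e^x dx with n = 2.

f(x) = x*e^x
a = 1.75, b = 4.0, n = 2
h = (b - a)/n = 1.125000

Simpson's rule: (h/3)[f(x₀) + 4f(x₁) + 2f(x₂) + ... + f(xₙ)]

x_0 = 1.7500, f(x_0) = 10.070555, coefficient = 1
x_1 = 2.8750, f(x_1) = 50.960594, coefficient = 4
x_2 = 4.0000, f(x_2) = 218.392600, coefficient = 1

I ≈ (1.125000/3) × 432.305532 = 162.114575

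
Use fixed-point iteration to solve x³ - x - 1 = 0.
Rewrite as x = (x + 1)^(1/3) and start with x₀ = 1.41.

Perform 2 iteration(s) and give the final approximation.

Equation: x³ - x - 1 = 0
Fixed-point form: x = (x + 1)^(1/3)
x₀ = 1.41

x_1 = g(1.410000) = 1.340723
x_2 = g(1.340723) = 1.327751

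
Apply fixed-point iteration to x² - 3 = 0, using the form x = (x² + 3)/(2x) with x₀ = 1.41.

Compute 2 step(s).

Equation: x² - 3 = 0
Fixed-point form: x = (x² + 3)/(2x)
x₀ = 1.41

x_1 = g(1.410000) = 1.768830
x_2 = g(1.768830) = 1.732433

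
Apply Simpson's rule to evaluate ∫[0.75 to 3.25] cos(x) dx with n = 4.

f(x) = cos(x)
a = 0.75, b = 3.25, n = 4
h = (b - a)/n = 0.625000

Simpson's rule: (h/3)[f(x₀) + 4f(x₁) + 2f(x₂) + ... + f(xₙ)]

x_0 = 0.7500, f(x_0) = 0.731689, coefficient = 1
x_1 = 1.3750, f(x_1) = 0.194548, coefficient = 4
x_2 = 2.0000, f(x_2) = -0.416147, coefficient = 2
x_3 = 2.6250, f(x_3) = -0.869507, coefficient = 4
x_4 = 3.2500, f(x_4) = -0.994130, coefficient = 1

I ≈ (0.625000/3) × -3.794572 = -0.790536
Exact value: -0.789834
Error: 0.000702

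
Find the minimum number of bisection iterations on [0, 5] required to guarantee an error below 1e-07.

We need (b-a)/2^n ≤ 1e-07
(5 - 0)/2^n ≤ 1e-07
5/2^n ≤ 1e-07
2^n ≥ 50000000
n ≥ log₂(50000000) = 25.58
n ≥ 26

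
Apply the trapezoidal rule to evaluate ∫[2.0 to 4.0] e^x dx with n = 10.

f(x) = e^x
a = 2.0, b = 4.0, n = 10
h = (b - a)/n = 0.200000

Trapezoidal rule: (h/2)[f(x₀) + 2f(x₁) + 2f(x₂) + ... + f(xₙ)]

x_0 = 2.0000, f(x_0) = 7.389056, coefficient = 1
x_1 = 2.2000, f(x_1) = 9.025013, coefficient = 2
x_2 = 2.4000, f(x_2) = 11.023176, coefficient = 2
x_3 = 2.6000, f(x_3) = 13.463738, coefficient = 2
x_4 = 2.8000, f(x_4) = 16.444647, coefficient = 2
x_5 = 3.0000, f(x_5) = 20.085537, coefficient = 2
x_6 = 3.2000, f(x_6) = 24.532530, coefficient = 2
x_7 = 3.4000, f(x_7) = 29.964100, coefficient = 2
x_8 = 3.6000, f(x_8) = 36.598234, coefficient = 2
x_9 = 3.8000, f(x_9) = 44.701184, coefficient = 2
x_10 = 4.0000, f(x_10) = 54.598150, coefficient = 1

I ≈ (0.200000/2) × 473.663528 = 47.366353
Exact value: 47.209094
Error: 0.157259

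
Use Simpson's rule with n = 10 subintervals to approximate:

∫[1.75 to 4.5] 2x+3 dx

f(x) = 2x+3
a = 1.75, b = 4.5, n = 10
h = (b - a)/n = 0.275000

Simpson's rule: (h/3)[f(x₀) + 4f(x₁) + 2f(x₂) + ... + f(xₙ)]

x_0 = 1.7500, f(x_0) = 6.500000, coefficient = 1
x_1 = 2.0250, f(x_1) = 7.050000, coefficient = 4
x_2 = 2.3000, f(x_2) = 7.600000, coefficient = 2
x_3 = 2.5750, f(x_3) = 8.150000, coefficient = 4
x_4 = 2.8500, f(x_4) = 8.700000, coefficient = 2
x_5 = 3.1250, f(x_5) = 9.250000, coefficient = 4
x_6 = 3.4000, f(x_6) = 9.800000, coefficient = 2
x_7 = 3.6750, f(x_7) = 10.350000, coefficient = 4
x_8 = 3.9500, f(x_8) = 10.900000, coefficient = 2
x_9 = 4.2250, f(x_9) = 11.450000, coefficient = 4
x_10 = 4.5000, f(x_10) = 12.000000, coefficient = 1

I ≈ (0.275000/3) × 277.500000 = 25.437500
Exact value: 25.437500
Error: 0.000000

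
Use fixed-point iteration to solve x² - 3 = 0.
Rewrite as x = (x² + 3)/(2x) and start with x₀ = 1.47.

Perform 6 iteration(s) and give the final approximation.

Equation: x² - 3 = 0
Fixed-point form: x = (x² + 3)/(2x)
x₀ = 1.47

x_1 = g(1.470000) = 1.755408
x_2 = g(1.755408) = 1.732206
x_3 = g(1.732206) = 1.732051
x_4 = g(1.732051) = 1.732051
x_5 = g(1.732051) = 1.732051
x_6 = g(1.732051) = 1.732051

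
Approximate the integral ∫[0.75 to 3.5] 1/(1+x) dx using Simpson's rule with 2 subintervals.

f(x) = 1/(1+x)
a = 0.75, b = 3.5, n = 2
h = (b - a)/n = 1.375000

Simpson's rule: (h/3)[f(x₀) + 4f(x₁) + 2f(x₂) + ... + f(xₙ)]

x_0 = 0.7500, f(x_0) = 0.571429, coefficient = 1
x_1 = 2.1250, f(x_1) = 0.320000, coefficient = 4
x_2 = 3.5000, f(x_2) = 0.222222, coefficient = 1

I ≈ (1.375000/3) × 2.073651 = 0.950423
Exact value: 0.944462
Error: 0.005962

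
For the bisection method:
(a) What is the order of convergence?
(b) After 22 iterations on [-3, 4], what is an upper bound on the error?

(a) Bisection has linear (order 1) convergence; the error is halved each step.

(b) Error bound = (b-a)/2^n = (4 - (-3))/2^{22}
    = 7/2^{22}

(a) 1 (linear); (b) error ≤ 1.67e-06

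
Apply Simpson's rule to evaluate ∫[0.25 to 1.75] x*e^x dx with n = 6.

f(x) = x*e^x
a = 0.25, b = 1.75, n = 6
h = (b - a)/n = 0.250000

Simpson's rule: (h/3)[f(x₀) + 4f(x₁) + 2f(x₂) + ... + f(xₙ)]

x_0 = 0.2500, f(x_0) = 0.321006, coefficient = 1
x_1 = 0.5000, f(x_1) = 0.824361, coefficient = 4
x_2 = 0.7500, f(x_2) = 1.587750, coefficient = 2
x_3 = 1.0000, f(x_3) = 2.718282, coefficient = 4
x_4 = 1.2500, f(x_4) = 4.362929, coefficient = 2
x_5 = 1.5000, f(x_5) = 6.722534, coefficient = 4
x_6 = 1.7500, f(x_6) = 10.070555, coefficient = 1

I ≈ (0.250000/3) × 63.353623 = 5.279469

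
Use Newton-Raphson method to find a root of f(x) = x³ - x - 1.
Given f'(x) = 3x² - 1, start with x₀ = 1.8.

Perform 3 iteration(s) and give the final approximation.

f(x) = x³ - x - 1
f'(x) = 3x² - 1
x₀ = 1.8

Newton-Raphson formula: x_{n+1} = x_n - f(x_n)/f'(x_n)

Iteration 1:
  f(1.800000) = 3.032000
  f'(1.800000) = 8.720000
  x_1 = 1.800000 - 3.032000/8.720000 = 1.452294
Iteration 2:
  f(1.452294) = 0.610821
  f'(1.452294) = 5.327470
  x_2 = 1.452294 - 0.610821/5.327470 = 1.337639
Iteration 3:
  f(1.337639) = 0.055767
  f'(1.337639) = 4.367831
  x_3 = 1.337639 - 0.055767/4.367831 = 1.324871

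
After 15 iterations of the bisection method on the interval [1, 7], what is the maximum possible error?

Bisection error bound: |error| ≤ (b-a)/2^n
|error| ≤ (7 - 1)/2^15 = 6/2^15
|error| ≤ 0.0001831055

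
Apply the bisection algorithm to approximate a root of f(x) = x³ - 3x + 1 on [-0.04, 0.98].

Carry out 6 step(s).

f(x) = x³ - 3x + 1
Initial interval: [-0.04, 0.98]

Iteration 1:
  c_1 = (-0.040000 + 0.980000)/2 = 0.470000
  f(c_1) = f(0.470000) = -0.306177
  f(a) × f(c) < 0, new interval: [-0.040000, 0.470000]
Iteration 2:
  c_2 = (-0.040000 + 0.470000)/2 = 0.215000
  f(c_2) = f(0.215000) = 0.364938
  f(a) × f(c) ≥ 0, new interval: [0.215000, 0.470000]
Iteration 3:
  c_3 = (0.215000 + 0.470000)/2 = 0.342500
  f(c_3) = f(0.342500) = 0.012677
  f(a) × f(c) ≥ 0, new interval: [0.342500, 0.470000]
Iteration 4:
  c_4 = (0.342500 + 0.470000)/2 = 0.406250
  f(c_4) = f(0.406250) = -0.151703
  f(a) × f(c) < 0, new interval: [0.342500, 0.406250]
Iteration 5:
  c_5 = (0.342500 + 0.406250)/2 = 0.374375
  f(c_5) = f(0.374375) = -0.070654
  f(a) × f(c) < 0, new interval: [0.342500, 0.374375]
Iteration 6:
  c_6 = (0.342500 + 0.374375)/2 = 0.358437
  f(c_6) = f(0.358437) = -0.029261
  f(a) × f(c) < 0, new interval: [0.342500, 0.358437]

After 6 iteration(s), the approximation is c_6 = 0.358437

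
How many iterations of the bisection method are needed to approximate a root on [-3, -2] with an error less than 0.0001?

We need (b-a)/2^n ≤ 0.0001
(-2 - (-3))/2^n ≤ 0.0001
1/2^n ≤ 0.0001
2^n ≥ 10000
n ≥ log₂(10000) = 13.29
n ≥ 14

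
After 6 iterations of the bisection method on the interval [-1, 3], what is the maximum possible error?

Bisection error bound: |error| ≤ (b-a)/2^n
|error| ≤ (3 - (-1))/2^6 = 4/2^6
|error| ≤ 0.0625000000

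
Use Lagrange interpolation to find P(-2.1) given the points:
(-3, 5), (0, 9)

Lagrange interpolation formula:
P(x) = Σ yᵢ × Lᵢ(x)
where Lᵢ(x) = Π_{j≠i} (x - xⱼ)/(xᵢ - xⱼ)

L_0(-2.1) = (-2.1 - 0)/(-3 - 0) = 0.700000
L_1(-2.1) = (-2.1 - (-3))/(0 - (-3)) = 0.300000

P(-2.1) = 5×L_0(-2.1) + 9×L_1(-2.1)
P(-2.1) = 6.200000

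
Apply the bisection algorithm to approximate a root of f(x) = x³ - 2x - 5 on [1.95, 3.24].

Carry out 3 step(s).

f(x) = x³ - 2x - 5
Initial interval: [1.95, 3.24]

Iteration 1:
  c_1 = (1.950000 + 3.240000)/2 = 2.595000
  f(c_1) = f(2.595000) = 7.284795
  f(a) × f(c) < 0, new interval: [1.950000, 2.595000]
Iteration 2:
  c_2 = (1.950000 + 2.595000)/2 = 2.272500
  f(c_2) = f(2.272500) = 2.190772
  f(a) × f(c) < 0, new interval: [1.950000, 2.272500]
Iteration 3:
  c_3 = (1.950000 + 2.272500)/2 = 2.111250
  f(c_3) = f(2.111250) = 0.188136
  f(a) × f(c) < 0, new interval: [1.950000, 2.111250]

After 3 iteration(s), the approximation is c_3 = 2.111250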